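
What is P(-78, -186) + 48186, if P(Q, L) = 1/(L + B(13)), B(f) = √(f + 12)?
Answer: 8721665/181 ≈ 48186.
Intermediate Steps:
B(f) = √(12 + f)
P(Q, L) = 1/(5 + L) (P(Q, L) = 1/(L + √(12 + 13)) = 1/(L + √25) = 1/(L + 5) = 1/(5 + L))
P(-78, -186) + 48186 = 1/(5 - 186) + 48186 = 1/(-181) + 48186 = -1/181 + 48186 = 8721665/181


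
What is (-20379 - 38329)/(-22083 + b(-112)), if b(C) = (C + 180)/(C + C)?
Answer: 3287648/1236665 ≈ 2.6585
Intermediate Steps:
b(C) = (180 + C)/(2*C) (b(C) = (180 + C)/((2*C)) = (180 + C)*(1/(2*C)) = (180 + C)/(2*C))
(-20379 - 38329)/(-22083 + b(-112)) = (-20379 - 38329)/(-22083 + (½)*(180 - 112)/(-112)) = -58708/(-22083 + (½)*(-1/112)*68) = -58708/(-22083 - 17/56) = -58708/(-1236665/56) = -58708*(-56/1236665) = 3287648/1236665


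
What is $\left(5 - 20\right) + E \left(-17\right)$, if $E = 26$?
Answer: $-457$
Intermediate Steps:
$\left(5 - 20\right) + E \left(-17\right) = \left(5 - 20\right) + 26 \left(-17\right) = \left(5 - 20\right) - 442 = -15 - 442 = -457$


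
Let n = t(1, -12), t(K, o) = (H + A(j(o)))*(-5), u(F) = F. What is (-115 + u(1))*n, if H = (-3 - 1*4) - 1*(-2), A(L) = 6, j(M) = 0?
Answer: 570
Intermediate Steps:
H = -5 (H = (-3 - 4) + 2 = -7 + 2 = -5)
t(K, o) = -5 (t(K, o) = (-5 + 6)*(-5) = 1*(-5) = -5)
n = -5
(-115 + u(1))*n = (-115 + 1)*(-5) = -114*(-5) = 570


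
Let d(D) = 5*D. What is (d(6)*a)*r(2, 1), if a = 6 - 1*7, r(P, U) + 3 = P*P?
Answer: -30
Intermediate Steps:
r(P, U) = -3 + P² (r(P, U) = -3 + P*P = -3 + P²)
a = -1 (a = 6 - 7 = -1)
(d(6)*a)*r(2, 1) = ((5*6)*(-1))*(-3 + 2²) = (30*(-1))*(-3 + 4) = -30*1 = -30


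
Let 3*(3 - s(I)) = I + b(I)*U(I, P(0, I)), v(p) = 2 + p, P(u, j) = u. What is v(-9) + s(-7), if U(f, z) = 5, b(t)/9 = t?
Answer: 310/3 ≈ 103.33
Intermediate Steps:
b(t) = 9*t
s(I) = 3 - 46*I/3 (s(I) = 3 - (I + (9*I)*5)/3 = 3 - (I + 45*I)/3 = 3 - 46*I/3)
v(-9) + s(-7) = (2 - 9) + (3 - 46/3*(-7)) = -7 + (3 + 322/3) = -7 + 331/3 = 310/3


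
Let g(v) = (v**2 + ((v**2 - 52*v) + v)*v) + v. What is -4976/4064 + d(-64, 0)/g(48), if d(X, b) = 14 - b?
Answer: -355429/289560 ≈ -1.2275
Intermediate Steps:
g(v) = v + v**2 + v*(v**2 - 51*v) (g(v) = (v**2 + (v**2 - 51*v)*v) + v = (v**2 + v*(v**2 - 51*v)) + v = v + v**2 + v*(v**2 - 51*v))
-4976/4064 + d(-64, 0)/g(48) = -4976/4064 + (14 - 1*0)/((48*(1 + 48**2 - 50*48))) = -4976*1/4064 + (14 + 0)/((48*(1 + 2304 - 2400))) = -311/254 + 14/((48*(-95))) = -311/254 + 14/(-4560) = -311/254 + 14*(-1/4560) = -311/254 - 7/2280 = -355429/289560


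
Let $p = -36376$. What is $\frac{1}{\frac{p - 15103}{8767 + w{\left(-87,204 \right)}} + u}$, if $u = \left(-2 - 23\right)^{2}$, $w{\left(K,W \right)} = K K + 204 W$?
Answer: $\frac{57952}{36168521} \approx 0.0016023$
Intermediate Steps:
$w{\left(K,W \right)} = K^{2} + 204 W$
$u = 625$ ($u = \left(-25\right)^{2} = 625$)
$\frac{1}{\frac{p - 15103}{8767 + w{\left(-87,204 \right)}} + u} = \frac{1}{\frac{-36376 - 15103}{8767 + \left(\left(-87\right)^{2} + 204 \cdot 204\right)} + 625} = \frac{1}{- \frac{51479}{8767 + \left(7569 + 41616\right)} + 625} = \frac{1}{- \frac{51479}{8767 + 49185} + 625} = \frac{1}{- \frac{51479}{57952} + 625} = \frac{1}{\frac{36168521}{57952}} = \frac{57952}{36168521}$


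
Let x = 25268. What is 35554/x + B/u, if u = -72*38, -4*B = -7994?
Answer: 23388823/34566624 ≈ 0.67663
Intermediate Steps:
B = 3997/2 (B = -¼*(-7994) = 3997/2 ≈ 1998.5)
u = -2736
35554/x + B/u = 35554/25268 + (3997/2)/(-2736) = 35554*(1/25268) + (3997/2)*(-1/2736) = 17777/12634 - 3997/5472 = 23388823/34566624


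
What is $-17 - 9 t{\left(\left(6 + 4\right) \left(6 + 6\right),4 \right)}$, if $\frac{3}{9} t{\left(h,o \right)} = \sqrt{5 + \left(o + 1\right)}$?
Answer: $-17 - 27 \sqrt{10} \approx -102.38$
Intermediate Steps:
$t{\left(h,o \right)} = 3 \sqrt{6 + o}$ ($t{\left(h,o \right)} = 3 \sqrt{5 + \left(o + 1\right)} = 3 \sqrt{5 + \left(1 + o\right)} = 3 \sqrt{6 + o}$)
$-17 - 9 t{\left(\left(6 + 4\right) \left(6 + 6\right),4 \right)} = -17 - 9 \cdot 3 \sqrt{6 + 4} = -17 - 9 \cdot 3 \sqrt{10} = -17 - 27 \sqrt{10}$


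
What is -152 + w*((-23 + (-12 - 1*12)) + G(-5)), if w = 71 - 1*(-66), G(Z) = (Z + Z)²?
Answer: 7109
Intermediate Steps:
G(Z) = 4*Z² (G(Z) = (2*Z)² = 4*Z²)
w = 137 (w = 71 + 66 = 137)
-152 + w*((-23 + (-12 - 1*12)) + G(-5)) = -152 + 137*((-23 + (-12 - 1*12)) + 4*(-5)²) = -152 + 137*((-23 + (-12 - 12)) + 4*25) = -152 + 137*((-23 - 24) + 100) = -152 + 137*(-47 + 100) = -152 + 137*53 = -152 + 7261 = 7109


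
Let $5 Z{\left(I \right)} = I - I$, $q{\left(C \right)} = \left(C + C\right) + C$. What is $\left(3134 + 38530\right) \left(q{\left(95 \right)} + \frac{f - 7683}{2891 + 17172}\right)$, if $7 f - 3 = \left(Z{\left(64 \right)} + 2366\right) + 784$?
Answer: $\frac{237931539264}{20063} \approx 1.1859 \cdot 10^{7}$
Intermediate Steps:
$q{\left(C \right)} = 3 C$ ($q{\left(C \right)} = 2 C + C = 3 C$)
$Z{\left(I \right)} = 0$ ($Z{\left(I \right)} = \frac{I - I}{5} = \frac{1}{5} \cdot 0 = 0$)
$f = \frac{3153}{7}$ ($f = \frac{3}{7} + \frac{\left(0 + 2366\right) + 784}{7} = \frac{3}{7} + \frac{2366 + 784}{7} = \frac{3}{7} + \frac{1}{7} \cdot 3150 = \frac{3}{7} + 450 = \frac{3153}{7} \approx 450.43$)
$\left(3134 + 38530\right) \left(q{\left(95 \right)} + \frac{f - 7683}{2891 + 17172}\right) = \left(3134 + 38530\right) \left(3 \cdot 95 + \frac{\frac{3153}{7} - 7683}{2891 + 17172}\right) = 41664 \left(285 - \frac{50628}{7 \cdot 20063}\right) = 41664 \left(285 - \frac{50628}{140441}\right) = 41664 \cdot \frac{39975057}{140441} = \frac{237931539264}{20063}$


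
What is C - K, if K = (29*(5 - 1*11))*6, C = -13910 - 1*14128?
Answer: -26994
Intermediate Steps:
C = -28038 (C = -13910 - 14128 = -28038)
K = -1044 (K = (29*(5 - 11))*6 = (29*(-6))*6 = -174*6 = -1044)
C - K = -28038 - 1*(-1044) = -28038 + 1044 = -26994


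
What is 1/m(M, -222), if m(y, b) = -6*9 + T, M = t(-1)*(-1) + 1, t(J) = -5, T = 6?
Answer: -1/48 ≈ -0.020833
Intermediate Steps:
M = 6 (M = -5*(-1) + 1 = 5 + 1 = 6)
m(y, b) = -48 (m(y, b) = -6*9 + 6 = -54 + 6 = -48)
1/m(M, -222) = 1/(-48) = -1/48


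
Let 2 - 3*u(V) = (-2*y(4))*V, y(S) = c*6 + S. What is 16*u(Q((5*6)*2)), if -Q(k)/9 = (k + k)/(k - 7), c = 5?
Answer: -1173344/159 ≈ -7379.5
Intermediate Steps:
Q(k) = -18*k/(-7 + k) (Q(k) = -9*(k + k)/(k - 7) = -9*2*k/(-7 + k) = -18*k/(-7 + k))
y(S) = 30 + S (y(S) = 5*6 + S = 30 + S)
u(V) = ⅔ + 68*V/3 (u(V) = ⅔ - (-2*(30 + 4))*V/3 = ⅔ - (-2*34)*V/3 = ⅔ - (-68)*V/3 = ⅔ + 68*V/3)
16*u(Q((5*6)*2)) = 16*(⅔ + 68*(-18*(5*6)*2/(-7 + (5*6)*2))/3) = 16*(⅔ + 68*(-18*30*2/(-7 + 30*2))/3) = 16*(⅔ + 68*(-18*60/(-7 + 60))/3) = 16*(⅔ + 68*(-18*60/53)/3) = 16*(⅔ + 68*(-18*60*1/53)/3) = 16*(⅔ + (68/3)*(-1080/53)) = 16*(⅔ - 24480/53) = 16*(-73334/159) = -1173344/159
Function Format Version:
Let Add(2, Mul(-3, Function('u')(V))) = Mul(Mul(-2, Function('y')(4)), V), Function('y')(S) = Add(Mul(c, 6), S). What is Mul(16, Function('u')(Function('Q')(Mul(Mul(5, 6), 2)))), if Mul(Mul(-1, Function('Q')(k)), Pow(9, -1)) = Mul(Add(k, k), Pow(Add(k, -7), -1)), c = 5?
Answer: Rational(-1173344, 159) ≈ -7379.5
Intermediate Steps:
Function('Q')(k) = Mul(-18, k, Pow(Add(-7, k), -1)) (Function('Q')(k) = Mul(-9, Mul(Add(k, k), Pow(Add(k, -7), -1))) = Mul(-9, Mul(Mul(2, k), Pow(Add(-7, k), -1))) = Mul(-9, Mul(2, k, Pow(Add(-7, k), -1))) = Mul(-18, k, Pow(Add(-7, k), -1)))
Function('y')(S) = Add(30, S) (Function('y')(S) = Add(Mul(5, 6), S) = Add(30, S))
Function('u')(V) = Add(Rational(2, 3), Mul(Rational(68, 3), V)) (Function('u')(V) = Add(Rational(2, 3), Mul(Rational(-1, 3), Mul(Mul(-2, Add(30, 4)), V))) = Add(Rational(2, 3), Mul(Rational(-1, 3), Mul(Mul(-2, 34), V))) = Add(Rational(2, 3), Mul(Rational(-1, 3), Mul(-68, V))) = Add(Rational(2, 3), Mul(Rational(68, 3), V)))
Mul(16, Function('u')(Function('Q')(Mul(Mul(5, 6), 2)))) = Mul(16, Add(Rational(2, 3), Mul(Rational(68, 3), Mul(-18, Mul(Mul(5, 6), 2), Pow(Add(-7, Mul(Mul(5, 6), 2)), -1))))) = Mul(16, Add(Rational(2, 3), Mul(Rational(68, 3), Mul(-18, Mul(30, 2), Pow(Add(-7, Mul(30, 2)), -1))))) = Mul(16, Add(Rational(2, 3), Mul(Rational(68, 3), Mul(-18, 60, Pow(Add(-7, 60), -1))))) = Mul(16, Add(Rational(2, 3), Mul(Rational(68, 3), Mul(-18, 60, Pow(53, -1))))) = Mul(16, Add(Rational(2, 3), Mul(Rational(68, 3), Mul(-18, 60, Rational(1, 53))))) = Mul(16, Add(Rational(2, 3), Mul(Rational(68, 3), Rational(-1080, 53)))) = Mul(16, Add(Rational(2, 3), Rational(-24480, 53))) = Mul(16, Rational(-73334, 159)) = Rational(-1173344, 159)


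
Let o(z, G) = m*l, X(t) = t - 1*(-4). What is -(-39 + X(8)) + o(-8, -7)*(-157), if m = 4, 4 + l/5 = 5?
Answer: -3113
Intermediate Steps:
l = 5 (l = -20 + 5*5 = -20 + 25 = 5)
X(t) = 4 + t (X(t) = t + 4 = 4 + t)
o(z, G) = 20 (o(z, G) = 4*5 = 20)
-(-39 + X(8)) + o(-8, -7)*(-157) = -(-39 + (4 + 8)) + 20*(-157) = -(-39 + 12) - 3140 = -1*(-27) - 3140 = 27 - 3140 = -3113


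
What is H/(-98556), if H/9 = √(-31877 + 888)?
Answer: -3*I*√30989/32852 ≈ -0.016075*I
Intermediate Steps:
H = 9*I*√30989 (H = 9*√(-31877 + 888) = 9*√(-30989) = 9*(I*√30989) = 9*I*√30989 ≈ 1584.3*I)
H/(-98556) = (9*I*√30989)/(-98556) = (9*I*√30989)*(-1/98556) = -3*I*√30989/32852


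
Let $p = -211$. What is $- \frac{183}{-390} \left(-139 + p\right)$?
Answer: $- \frac{2135}{13} \approx -164.23$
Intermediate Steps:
$- \frac{183}{-390} \left(-139 + p\right) = - \frac{183}{-390} \left(-139 - 211\right) = \left(-183\right) \left(- \frac{1}{390}\right) \left(-350\right) = \frac{61}{130} \left(-350\right) = - \frac{2135}{13}$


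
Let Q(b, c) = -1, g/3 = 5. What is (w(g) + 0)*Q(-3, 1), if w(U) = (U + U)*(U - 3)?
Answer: -360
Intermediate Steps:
g = 15 (g = 3*5 = 15)
w(U) = 2*U*(-3 + U) (w(U) = (2*U)*(-3 + U) = 2*U*(-3 + U))
(w(g) + 0)*Q(-3, 1) = (2*15*(-3 + 15) + 0)*(-1) = (2*15*12 + 0)*(-1) = (360 + 0)*(-1) = 360*(-1) = -360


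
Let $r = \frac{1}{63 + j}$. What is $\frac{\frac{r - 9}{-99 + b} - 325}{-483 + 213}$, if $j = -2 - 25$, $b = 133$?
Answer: $\frac{23419}{19440} \approx 1.2047$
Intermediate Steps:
$j = -27$ ($j = -2 - 25 = -27$)
$r = \frac{1}{36}$ ($r = \frac{1}{63 - 27} = \frac{1}{36} \approx 0.027778$)
$\frac{\frac{r - 9}{-99 + b} - 325}{-483 + 213} = \frac{\frac{\frac{1}{36} - 9}{-99 + 133} - 325}{-483 + 213} = \frac{- \frac{323}{36 \cdot 34} - 325}{-270} = \left(\left(- \frac{323}{36}\right) \frac{1}{34} - 325\right) \left(- \frac{1}{270}\right) = \left(- \frac{19}{72} - 325\right) \left(- \frac{1}{270}\right) = \left(- \frac{23419}{72}\right) \left(- \frac{1}{270}\right) = \frac{23419}{19440}$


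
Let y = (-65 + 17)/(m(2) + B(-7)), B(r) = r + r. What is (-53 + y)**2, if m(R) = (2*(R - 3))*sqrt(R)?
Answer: 5397481/2209 + 111504*sqrt(2)/2209 ≈ 2514.8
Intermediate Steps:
B(r) = 2*r
m(R) = sqrt(R)*(-6 + 2*R) (m(R) = (2*(-3 + R))*sqrt(R) = (-6 + 2*R)*sqrt(R) = sqrt(R)*(-6 + 2*R))
y = -48/(-14 - 2*sqrt(2)) (y = (-65 + 17)/(2*sqrt(2)*(-3 + 2) + 2*(-7)) = -48/(2*sqrt(2)*(-1) - 14) = -48/(-2*sqrt(2) - 14) = -48/(-14 - 2*sqrt(2)) ≈ 2.8523)
(-53 + y)**2 = (-53 + (168/47 - 24*sqrt(2)/47))**2 = (-2323/47 - 24*sqrt(2)/47)**2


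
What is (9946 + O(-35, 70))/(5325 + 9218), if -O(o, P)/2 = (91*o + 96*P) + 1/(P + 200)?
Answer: 388259/1963305 ≈ 0.19776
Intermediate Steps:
O(o, P) = -192*P - 182*o - 2/(200 + P) (O(o, P) = -2*((91*o + 96*P) + 1/(P + 200)) = -2*((91*o + 96*P) + 1/(200 + P)) = -2*(1/(200 + P) + 91*o + 96*P) = -192*P - 182*o - 2/(200 + P))
(9946 + O(-35, 70))/(5325 + 9218) = (9946 + 2*(-1 - 19200*70 - 18200*(-35) - 96*70**2 - 91*70*(-35))/(200 + 70))/(5325 + 9218) = (9946 + 2*(-1 - 1344000 + 637000 - 96*4900 + 222950)/270)/14543 = (9946 + 2*(1/270)*(-1 - 1344000 + 637000 - 470400 + 222950))*(1/14543) = (9946 + 2*(1/270)*(-954451))*(1/14543) = (9946 - 954451/135)*(1/14543) = (388259/135)*(1/14543) = 388259/1963305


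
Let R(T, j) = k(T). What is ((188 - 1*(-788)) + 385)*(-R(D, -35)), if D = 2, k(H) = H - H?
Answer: 0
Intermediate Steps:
k(H) = 0
R(T, j) = 0
((188 - 1*(-788)) + 385)*(-R(D, -35)) = ((188 - 1*(-788)) + 385)*(-1*0) = ((188 + 788) + 385)*0 = (976 + 385)*0 = 1361*0 = 0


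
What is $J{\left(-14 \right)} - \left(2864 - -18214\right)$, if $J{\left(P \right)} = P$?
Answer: $-21092$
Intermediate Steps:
$J{\left(-14 \right)} - \left(2864 - -18214\right) = -14 - \left(2864 - -18214\right) = -14 - \left(2864 + 18214\right) = -14 - 21078 = -21092$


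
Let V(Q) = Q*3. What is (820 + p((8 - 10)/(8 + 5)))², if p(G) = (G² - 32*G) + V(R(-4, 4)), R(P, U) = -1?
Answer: 19295710281/28561 ≈ 6.7560e+5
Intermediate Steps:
V(Q) = 3*Q
p(G) = -3 + G² - 32*G (p(G) = (G² - 32*G) + 3*(-1) = (G² - 32*G) - 3 = -3 + G² - 32*G)
(820 + p((8 - 10)/(8 + 5)))² = (820 + (-3 + ((8 - 10)/(8 + 5))² - 32*(8 - 10)/(8 + 5)))² = (820 + (-3 + (-2/13)² - (-64)/13))² = (820 + (-3 + (-2*1/13)² - (-64)/13))² = (820 + (-3 + (-2/13)² - 32*(-2/13)))² = (820 + (-3 + 4/169 + 64/13))² = (820 + 329/169)² = (138909/169)² = 19295710281/28561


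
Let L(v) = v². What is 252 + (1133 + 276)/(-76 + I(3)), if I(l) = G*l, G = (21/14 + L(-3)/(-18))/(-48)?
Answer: 284140/1217 ≈ 233.48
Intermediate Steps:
G = -1/48 (G = (21/14 + (-3)²/(-18))/(-48) = (21*(1/14) + 9*(-1/18))*(-1/48) = (3/2 - ½)*(-1/48) = 1*(-1/48) = -1/48 ≈ -0.020833)
I(l) = -l/48
252 + (1133 + 276)/(-76 + I(3)) = 252 + (1133 + 276)/(-76 - 1/48*3) = 252 + 1409/(-76 - 1/16) = 252 + 1409/(-1217/16) = 252 + 1409*(-16/1217) = 252 - 22544/1217 = 284140/1217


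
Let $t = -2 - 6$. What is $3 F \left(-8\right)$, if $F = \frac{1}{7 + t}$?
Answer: $24$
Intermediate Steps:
$t = -8$ ($t = -2 - 6 = -8$)
$F = -1$ ($F = \frac{1}{7 - 8} = \frac{1}{-1} = -1$)
$3 F \left(-8\right) = 3 \left(-1\right) \left(-8\right) = \left(-3\right) \left(-8\right) = 24$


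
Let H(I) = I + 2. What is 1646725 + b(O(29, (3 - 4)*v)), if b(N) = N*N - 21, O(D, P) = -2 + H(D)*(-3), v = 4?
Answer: 1655729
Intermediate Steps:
H(I) = 2 + I
O(D, P) = -8 - 3*D (O(D, P) = -2 + (2 + D)*(-3) = -2 + (-6 - 3*D) = -8 - 3*D)
b(N) = -21 + N² (b(N) = N² - 21 = -21 + N²)
1646725 + b(O(29, (3 - 4)*v)) = 1646725 + (-21 + (-8 - 3*29)²) = 1646725 + (-21 + (-8 - 87)²) = 1646725 + (-21 + (-95)²) = 1646725 + (-21 + 9025) = 1646725 + 9004 = 1655729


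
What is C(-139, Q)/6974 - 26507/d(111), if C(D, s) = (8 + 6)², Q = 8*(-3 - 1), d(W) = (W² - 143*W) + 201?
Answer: 92758307/11684937 ≈ 7.9383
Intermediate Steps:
d(W) = 201 + W² - 143*W
Q = -32 (Q = 8*(-4) = -32)
C(D, s) = 196 (C(D, s) = 14² = 196)
C(-139, Q)/6974 - 26507/d(111) = 196/6974 - 26507/(201 + 111² - 143*111) = 196*(1/6974) - 26507/(201 + 12321 - 15873) = 98/3487 - 26507/(-3351) = 98/3487 - 26507*(-1/3351) = 98/3487 + 26507/3351 = 92758307/11684937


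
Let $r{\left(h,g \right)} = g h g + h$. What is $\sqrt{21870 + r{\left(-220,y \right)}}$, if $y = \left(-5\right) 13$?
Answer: $5 i \sqrt{36314} \approx 952.81 i$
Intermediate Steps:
$y = -65$
$r{\left(h,g \right)} = h + h g^{2}$ ($r{\left(h,g \right)} = h g^{2} + h = h + h g^{2}$)
$\sqrt{21870 + r{\left(-220,y \right)}} = \sqrt{21870 - 220 \left(1 + \left(-65\right)^{2}\right)} = \sqrt{21870 - 220 \left(1 + 4225\right)} = \sqrt{21870 - 929720} = \sqrt{-907850} = 5 i \sqrt{36314}$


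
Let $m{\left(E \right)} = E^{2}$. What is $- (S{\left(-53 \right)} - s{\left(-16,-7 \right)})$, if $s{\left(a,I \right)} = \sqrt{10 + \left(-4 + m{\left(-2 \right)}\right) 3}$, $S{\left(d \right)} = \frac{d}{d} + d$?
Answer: $52 + \sqrt{10} \approx 55.162$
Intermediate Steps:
$S{\left(d \right)} = 1 + d$
$s{\left(a,I \right)} = \sqrt{10}$ ($s{\left(a,I \right)} = \sqrt{10 + \left(-4 + \left(-2\right)^{2}\right) 3} = \sqrt{10 + \left(-4 + 4\right) 3} = \sqrt{10 + 0 \cdot 3} = \sqrt{10 + 0} = \sqrt{10}$)
$- (S{\left(-53 \right)} - s{\left(-16,-7 \right)}) = - (\left(1 - 53\right) - \sqrt{10}) = - (-52 - \sqrt{10}) = 52 + \sqrt{10}$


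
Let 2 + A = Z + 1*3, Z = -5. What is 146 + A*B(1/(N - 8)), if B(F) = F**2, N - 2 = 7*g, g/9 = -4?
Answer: 2429585/16641 ≈ 146.00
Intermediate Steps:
g = -36 (g = 9*(-4) = -36)
N = -250 (N = 2 + 7*(-36) = 2 - 252 = -250)
A = -4 (A = -2 + (-5 + 1*3) = -2 + (-5 + 3) = -2 - 2 = -4)
146 + A*B(1/(N - 8)) = 146 - 4/(-250 - 8)**2 = 146 - 4*(1/(-258))**2 = 146 - 4*(-1/258)**2 = 146 - 4*1/66564 = 146 - 1/16641 = 2429585/16641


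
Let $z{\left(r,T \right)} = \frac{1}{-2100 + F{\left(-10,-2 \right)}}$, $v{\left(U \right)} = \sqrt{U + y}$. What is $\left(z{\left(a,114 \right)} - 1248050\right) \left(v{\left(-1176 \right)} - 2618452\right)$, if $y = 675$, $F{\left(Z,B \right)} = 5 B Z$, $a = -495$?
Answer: $\frac{1633979509954613}{500} - \frac{2496100001 i \sqrt{501}}{2000} \approx 3.268 \cdot 10^{12} - 2.7935 \cdot 10^{7} i$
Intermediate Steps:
$F{\left(Z,B \right)} = 5 B Z$
$v{\left(U \right)} = \sqrt{675 + U}$ ($v{\left(U \right)} = \sqrt{U + 675} = \sqrt{675 + U}$)
$z{\left(r,T \right)} = - \frac{1}{2000}$ ($z{\left(r,T \right)} = \frac{1}{-2100 + 5 \left(-2\right) \left(-10\right)} = \frac{1}{-2100 + 100} = \frac{1}{-2000} = - \frac{1}{2000}$)
$\left(z{\left(a,114 \right)} - 1248050\right) \left(v{\left(-1176 \right)} - 2618452\right) = \left(- \frac{1}{2000} - 1248050\right) \left(\sqrt{675 - 1176} - 2618452\right) = - \frac{2496100001 \left(\sqrt{-501} - 2618452\right)}{2000} = - \frac{2496100001 \left(i \sqrt{501} - 2618452\right)}{2000} = - \frac{2496100001 \left(-2618452 + i \sqrt{501}\right)}{2000} = \frac{1633979509954613}{500} - \frac{2496100001 i \sqrt{501}}{2000}$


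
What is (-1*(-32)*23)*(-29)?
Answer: -21344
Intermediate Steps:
(-1*(-32)*23)*(-29) = (32*23)*(-29) = 736*(-29) = -21344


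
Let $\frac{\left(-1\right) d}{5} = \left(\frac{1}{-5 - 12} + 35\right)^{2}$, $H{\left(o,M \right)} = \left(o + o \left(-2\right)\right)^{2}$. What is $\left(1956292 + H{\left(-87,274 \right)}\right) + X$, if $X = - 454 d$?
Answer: $\frac{1368493549}{289} \approx 4.7353 \cdot 10^{6}$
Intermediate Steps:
$H{\left(o,M \right)} = o^{2}$ ($H{\left(o,M \right)} = \left(o - 2 o\right)^{2} = \left(- o\right)^{2} = o^{2}$)
$d = - \frac{1764180}{289}$ ($d = - 5 \left(\frac{1}{-5 - 12} + 35\right)^{2} = - 5 \left(\frac{1}{-17} + 35\right)^{2} = - 5 \left(- \frac{1}{17} + 35\right)^{2} = - 5 \left(\frac{594}{17}\right)^{2} = \left(-5\right) \frac{352836}{289} = - \frac{1764180}{289} \approx -6104.4$)
$X = \frac{800937720}{289}$ ($X = \left(-454\right) \left(- \frac{1764180}{289}\right) = \frac{800937720}{289} \approx 2.7714 \cdot 10^{6}$)
$\left(1956292 + H{\left(-87,274 \right)}\right) + X = \left(1956292 + \left(-87\right)^{2}\right) + \frac{800937720}{289} = \left(1956292 + 7569\right) + \frac{800937720}{289} = 1963861 + \frac{800937720}{289} = \frac{1368493549}{289}$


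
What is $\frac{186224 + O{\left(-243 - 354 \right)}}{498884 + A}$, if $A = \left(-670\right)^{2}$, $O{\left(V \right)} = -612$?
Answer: $\frac{46403}{236946} \approx 0.19584$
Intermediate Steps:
$A = 448900$
$\frac{186224 + O{\left(-243 - 354 \right)}}{498884 + A} = \frac{186224 - 612}{498884 + 448900} = \frac{185612}{947784} = 185612 \cdot \frac{1}{947784} = \frac{46403}{236946}$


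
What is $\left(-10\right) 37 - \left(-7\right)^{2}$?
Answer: $-419$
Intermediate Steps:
$\left(-10\right) 37 - \left(-7\right)^{2} = -370 - 49 = -419$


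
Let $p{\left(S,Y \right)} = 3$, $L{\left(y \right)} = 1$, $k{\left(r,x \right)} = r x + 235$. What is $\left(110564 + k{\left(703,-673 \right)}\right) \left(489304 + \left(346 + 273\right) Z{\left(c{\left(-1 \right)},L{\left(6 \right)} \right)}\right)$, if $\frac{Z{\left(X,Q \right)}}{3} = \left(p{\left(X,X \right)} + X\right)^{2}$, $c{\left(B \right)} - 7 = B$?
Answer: $-231783712720$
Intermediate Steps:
$c{\left(B \right)} = 7 + B$
$k{\left(r,x \right)} = 235 + r x$
$Z{\left(X,Q \right)} = 3 \left(3 + X\right)^{2}$
$\left(110564 + k{\left(703,-673 \right)}\right) \left(489304 + \left(346 + 273\right) Z{\left(c{\left(-1 \right)},L{\left(6 \right)} \right)}\right) = \left(110564 + \left(235 + 703 \left(-673\right)\right)\right) \left(489304 + \left(346 + 273\right) 3 \left(3 + \left(7 - 1\right)\right)^{2}\right) = \left(110564 + \left(235 - 473119\right)\right) \left(489304 + 619 \cdot 3 \left(3 + 6\right)^{2}\right) = \left(110564 - 472884\right) \left(489304 + 619 \cdot 3 \cdot 9^{2}\right) = - 362320 \left(489304 + 619 \cdot 3 \cdot 81\right) = - 362320 \left(489304 + 619 \cdot 243\right) = - 362320 \left(489304 + 150417\right) = \left(-362320\right) 639721 = -231783712720$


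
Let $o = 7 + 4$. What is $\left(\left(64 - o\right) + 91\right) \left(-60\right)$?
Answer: $-8640$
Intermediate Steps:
$o = 11$
$\left(\left(64 - o\right) + 91\right) \left(-60\right) = \left(\left(64 - 11\right) + 91\right) \left(-60\right) = \left(53 + 91\right) \left(-60\right) = 144 \left(-60\right) = -8640$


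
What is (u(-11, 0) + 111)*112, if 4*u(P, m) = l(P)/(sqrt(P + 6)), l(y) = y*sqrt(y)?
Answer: 12432 - 308*sqrt(55)/5 ≈ 11975.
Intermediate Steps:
l(y) = y**(3/2)
u(P, m) = P**(3/2)/(4*sqrt(6 + P)) (u(P, m) = (P**(3/2)/(sqrt(P + 6)))/4 = (P**(3/2)/(sqrt(6 + P)))/4 = (P**(3/2)/sqrt(6 + P))/4 = P**(3/2)/(4*sqrt(6 + P)))
(u(-11, 0) + 111)*112 = ((-11)**(3/2)/(4*sqrt(6 - 11)) + 111)*112 = ((-11*I*sqrt(11))/(4*sqrt(-5)) + 111)*112 = ((-11*I*sqrt(11))*(-I*sqrt(5)/5)/4 + 111)*112 = (-11*sqrt(55)/20 + 111)*112 = (111 - 11*sqrt(55)/20)*112 = 12432 - 308*sqrt(55)/5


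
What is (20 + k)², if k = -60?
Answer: 1600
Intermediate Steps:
(20 + k)² = (20 - 60)² = (-40)² = 1600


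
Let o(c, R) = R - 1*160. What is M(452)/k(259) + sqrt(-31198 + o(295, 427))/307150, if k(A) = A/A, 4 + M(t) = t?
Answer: 448 + I*sqrt(30931)/307150 ≈ 448.0 + 0.00057259*I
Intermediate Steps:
o(c, R) = -160 + R (o(c, R) = R - 160 = -160 + R)
M(t) = -4 + t
k(A) = 1
M(452)/k(259) + sqrt(-31198 + o(295, 427))/307150 = (-4 + 452)/1 + sqrt(-31198 + (-160 + 427))/307150 = 448*1 + sqrt(-31198 + 267)*(1/307150) = 448 + sqrt(-30931)*(1/307150) = 448 + (I*sqrt(30931))*(1/307150) = 448 + I*sqrt(30931)/307150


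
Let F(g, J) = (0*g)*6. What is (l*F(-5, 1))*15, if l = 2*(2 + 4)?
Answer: 0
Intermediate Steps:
l = 12 (l = 2*6 = 12)
F(g, J) = 0 (F(g, J) = 0*6 = 0)
(l*F(-5, 1))*15 = (12*0)*15 = 0*15 = 0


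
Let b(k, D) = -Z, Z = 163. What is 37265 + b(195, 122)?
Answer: 37102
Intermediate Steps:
b(k, D) = -163 (b(k, D) = -1*163 = -163)
37265 + b(195, 122) = 37265 - 163 = 37102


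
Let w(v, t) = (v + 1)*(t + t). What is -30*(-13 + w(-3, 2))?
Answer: 630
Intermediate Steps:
w(v, t) = 2*t*(1 + v) (w(v, t) = (1 + v)*(2*t) = 2*t*(1 + v))
-30*(-13 + w(-3, 2)) = -30*(-13 + 2*2*(1 - 3)) = -30*(-13 + 2*2*(-2)) = -30*(-13 - 8) = -30*(-21) = 630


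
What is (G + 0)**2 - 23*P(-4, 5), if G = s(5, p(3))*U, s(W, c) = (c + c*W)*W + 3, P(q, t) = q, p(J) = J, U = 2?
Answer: 34688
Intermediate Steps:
s(W, c) = 3 + W*(c + W*c) (s(W, c) = (c + W*c)*W + 3 = W*(c + W*c) + 3 = 3 + W*(c + W*c))
G = 186 (G = (3 + 5*3 + 3*5**2)*2 = (3 + 15 + 3*25)*2 = (3 + 15 + 75)*2 = 93*2 = 186)
(G + 0)**2 - 23*P(-4, 5) = (186 + 0)**2 - 23*(-4) = 186**2 + 92 = 34596 + 92 = 34688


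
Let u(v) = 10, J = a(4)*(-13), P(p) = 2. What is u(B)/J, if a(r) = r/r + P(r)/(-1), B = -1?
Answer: 10/13 ≈ 0.76923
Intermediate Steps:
a(r) = -1 (a(r) = r/r + 2/(-1) = 1 + 2*(-1) = 1 - 2 = -1)
J = 13 (J = -1*(-13) = 13)
u(B)/J = 10/13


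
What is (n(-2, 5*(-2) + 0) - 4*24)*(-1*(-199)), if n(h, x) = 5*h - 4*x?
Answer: -13134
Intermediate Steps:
n(h, x) = -4*x + 5*h
(n(-2, 5*(-2) + 0) - 4*24)*(-1*(-199)) = ((-4*(5*(-2) + 0) + 5*(-2)) - 4*24)*(-1*(-199)) = ((-4*(-10 + 0) - 10) - 96)*199 = ((-4*(-10) - 10) - 96)*199 = ((40 - 10) - 96)*199 = (30 - 96)*199 = -66*199 = -13134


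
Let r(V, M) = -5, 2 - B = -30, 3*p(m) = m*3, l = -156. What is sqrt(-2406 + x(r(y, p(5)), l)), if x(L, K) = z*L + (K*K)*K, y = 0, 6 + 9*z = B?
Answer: 2*I*sqrt(8547382)/3 ≈ 1949.1*I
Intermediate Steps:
p(m) = m (p(m) = (m*3)/3 = (3*m)/3 = m)
B = 32 (B = 2 - 1*(-30) = 2 + 30 = 32)
z = 26/9 (z = -2/3 + (1/9)*32 = -2/3 + 32/9 = 26/9 ≈ 2.8889)
x(L, K) = K**3 + 26*L/9 (x(L, K) = 26*L/9 + (K*K)*K = 26*L/9 + K**2*K = 26*L/9 + K**3 = K**3 + 26*L/9)
sqrt(-2406 + x(r(y, p(5)), l)) = sqrt(-2406 + ((-156)**3 + (26/9)*(-5))) = sqrt(-2406 + (-3796416 - 130/9)) = sqrt(-2406 - 34167874/9) = sqrt(-34189528/9) = 2*I*sqrt(8547382)/3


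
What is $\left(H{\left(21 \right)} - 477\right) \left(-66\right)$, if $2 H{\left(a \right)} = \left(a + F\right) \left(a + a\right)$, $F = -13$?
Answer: $20394$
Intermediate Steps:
$H{\left(a \right)} = a \left(-13 + a\right)$ ($H{\left(a \right)} = \frac{\left(a - 13\right) \left(a + a\right)}{2} = \frac{\left(-13 + a\right) 2 a}{2} = \frac{2 a \left(-13 + a\right)}{2} = a \left(-13 + a\right)$)
$\left(H{\left(21 \right)} - 477\right) \left(-66\right) = \left(21 \left(-13 + 21\right) - 477\right) \left(-66\right) = \left(21 \cdot 8 - 477\right) \left(-66\right) = \left(168 - 477\right) \left(-66\right) = \left(-309\right) \left(-66\right) = 20394$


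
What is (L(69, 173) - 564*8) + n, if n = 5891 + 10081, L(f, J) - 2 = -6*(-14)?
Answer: 11546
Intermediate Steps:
L(f, J) = 86 (L(f, J) = 2 - 6*(-14) = 2 + 84 = 86)
n = 15972
(L(69, 173) - 564*8) + n = (86 - 564*8) + 15972 = (86 - 4512) + 15972 = -4426 + 15972 = 11546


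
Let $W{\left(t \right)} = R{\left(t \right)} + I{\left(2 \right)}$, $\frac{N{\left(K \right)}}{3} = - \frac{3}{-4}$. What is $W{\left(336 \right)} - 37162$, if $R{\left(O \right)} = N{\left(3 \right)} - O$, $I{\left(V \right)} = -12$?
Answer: $- \frac{150031}{4} \approx -37508.0$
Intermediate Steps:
$N{\left(K \right)} = \frac{9}{4}$ ($N{\left(K \right)} = 3 \left(- \frac{3}{-4}\right) = 3 \left(\left(-3\right) \left(- \frac{1}{4}\right)\right) = 3 \cdot \frac{3}{4} = \frac{9}{4}$)
$R{\left(O \right)} = \frac{9}{4} - O$
$W{\left(t \right)} = - \frac{39}{4} - t$ ($W{\left(t \right)} = \left(\frac{9}{4} - t\right) - 12 = - \frac{39}{4} - t$)
$W{\left(336 \right)} - 37162 = \left(- \frac{39}{4} - 336\right) - 37162 = - \frac{1383}{4} - 37162 = - \frac{150031}{4}$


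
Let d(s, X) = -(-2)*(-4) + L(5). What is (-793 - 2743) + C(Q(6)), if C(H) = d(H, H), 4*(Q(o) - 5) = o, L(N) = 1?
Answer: -3543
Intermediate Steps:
Q(o) = 5 + o/4
d(s, X) = -7 (d(s, X) = -(-2)*(-4) + 1 = -2*4 + 1 = -8 + 1 = -7)
C(H) = -7
(-793 - 2743) + C(Q(6)) = (-793 - 2743) - 7 = -3536 - 7 = -3543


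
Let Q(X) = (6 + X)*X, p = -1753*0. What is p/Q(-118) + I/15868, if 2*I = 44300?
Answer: 11075/7934 ≈ 1.3959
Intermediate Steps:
p = 0
I = 22150 (I = (½)*44300 = 22150)
Q(X) = X*(6 + X)
p/Q(-118) + I/15868 = 0/((-118*(6 - 118))) + 22150/15868 = 0/((-118*(-112))) + 22150*(1/15868) = 0/13216 + 11075/7934 = 0*(1/13216) + 11075/7934 = 0 + 11075/7934 = 11075/7934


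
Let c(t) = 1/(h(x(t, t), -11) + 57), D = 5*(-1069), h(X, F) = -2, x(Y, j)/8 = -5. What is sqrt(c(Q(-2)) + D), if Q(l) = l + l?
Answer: I*sqrt(16168570)/55 ≈ 73.109*I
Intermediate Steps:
x(Y, j) = -40 (x(Y, j) = 8*(-5) = -40)
Q(l) = 2*l
D = -5345
c(t) = 1/55 (c(t) = 1/(-2 + 57) = 1/55)
sqrt(c(Q(-2)) + D) = sqrt(1/55 - 5345) = sqrt(-293974/55) = I*sqrt(16168570)/55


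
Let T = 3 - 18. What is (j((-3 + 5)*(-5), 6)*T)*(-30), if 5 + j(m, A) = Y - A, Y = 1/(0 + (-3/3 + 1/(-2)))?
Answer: -5250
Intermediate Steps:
T = -15
Y = -⅔ (Y = 1/(0 + (-3*⅓ + 1*(-½))) = 1/(0 + (-1 - ½)) = 1/(0 - 3/2) = 1/(-3/2) = -⅔ ≈ -0.66667)
j(m, A) = -17/3 - A (j(m, A) = -5 + (-⅔ - A) = -17/3 - A)
(j((-3 + 5)*(-5), 6)*T)*(-30) = ((-17/3 - 1*6)*(-15))*(-30) = ((-17/3 - 6)*(-15))*(-30) = -35/3*(-15)*(-30) = 175*(-30) = -5250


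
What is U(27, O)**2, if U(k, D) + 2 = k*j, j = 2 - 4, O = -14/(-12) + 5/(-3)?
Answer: 3136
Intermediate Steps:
O = -1/2 (O = -14*(-1/12) + 5*(-1/3) = 7/6 - 5/3 = -1/2 ≈ -0.50000)
j = -2
U(k, D) = -2 - 2*k (U(k, D) = -2 + k*(-2) = -2 - 2*k)
U(27, O)**2 = (-2 - 2*27)**2 = (-2 - 54)**2 = (-56)**2 = 3136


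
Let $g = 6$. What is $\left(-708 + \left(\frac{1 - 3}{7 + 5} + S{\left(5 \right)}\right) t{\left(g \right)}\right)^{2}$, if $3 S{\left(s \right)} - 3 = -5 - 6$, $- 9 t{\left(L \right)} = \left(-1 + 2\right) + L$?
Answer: $\frac{1452600769}{2916} \approx 4.9815 \cdot 10^{5}$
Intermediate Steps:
$t{\left(L \right)} = - \frac{1}{9} - \frac{L}{9}$ ($t{\left(L \right)} = - \frac{\left(-1 + 2\right) + L}{9} = - \frac{1 + L}{9} = - \frac{1}{9} - \frac{L}{9}$)
$S{\left(s \right)} = - \frac{8}{3}$ ($S{\left(s \right)} = 1 + \frac{-5 - 6}{3} = 1 + \frac{1}{3} \left(-11\right) = 1 - \frac{11}{3} = - \frac{8}{3}$)
$\left(-708 + \left(\frac{1 - 3}{7 + 5} + S{\left(5 \right)}\right) t{\left(g \right)}\right)^{2} = \left(-708 + \left(\frac{1 - 3}{7 + 5} - \frac{8}{3}\right) \left(- \frac{1}{9} - \frac{2}{3}\right)\right)^{2} = \left(-708 + \left(- \frac{2}{12} - \frac{8}{3}\right) \left(- \frac{1}{9} - \frac{2}{3}\right)\right)^{2} = \left(-708 + \left(\left(-2\right) \frac{1}{12} - \frac{8}{3}\right) \left(- \frac{7}{9}\right)\right)^{2} = \left(-708 + \left(- \frac{1}{6} - \frac{8}{3}\right) \left(- \frac{7}{9}\right)\right)^{2} = \left(-708 - - \frac{119}{54}\right)^{2} = \left(-708 + \frac{119}{54}\right)^{2} = \left(- \frac{38113}{54}\right)^{2} = \frac{1452600769}{2916}$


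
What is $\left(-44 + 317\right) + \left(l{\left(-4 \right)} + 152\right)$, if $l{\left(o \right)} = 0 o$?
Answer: $425$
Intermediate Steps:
$l{\left(o \right)} = 0$
$\left(-44 + 317\right) + \left(l{\left(-4 \right)} + 152\right) = \left(-44 + 317\right) + \left(0 + 152\right) = 273 + 152 = 425$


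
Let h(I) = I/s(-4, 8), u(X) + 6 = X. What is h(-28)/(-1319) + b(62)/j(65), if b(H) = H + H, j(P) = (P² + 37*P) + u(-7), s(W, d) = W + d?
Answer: 209875/8727823 ≈ 0.024047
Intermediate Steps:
u(X) = -6 + X
j(P) = -13 + P² + 37*P (j(P) = (P² + 37*P) + (-6 - 7) = (P² + 37*P) - 13 = -13 + P² + 37*P)
h(I) = I/4 (h(I) = I/(-4 + 8) = I/4)
b(H) = 2*H
h(-28)/(-1319) + b(62)/j(65) = ((¼)*(-28))/(-1319) + (2*62)/(-13 + 65² + 37*65) = -7*(-1/1319) + 124/(-13 + 4225 + 2405) = 7/1319 + 124/6617 = 209875/8727823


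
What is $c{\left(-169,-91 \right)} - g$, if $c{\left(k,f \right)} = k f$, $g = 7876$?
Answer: $7503$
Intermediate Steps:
$c{\left(k,f \right)} = f k$
$c{\left(-169,-91 \right)} - g = \left(-91\right) \left(-169\right) - 7876 = 15379 - 7876 = 7503$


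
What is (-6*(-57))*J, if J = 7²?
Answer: 16758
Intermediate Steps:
J = 49
(-6*(-57))*J = -6*(-57)*49 = 342*49 = 16758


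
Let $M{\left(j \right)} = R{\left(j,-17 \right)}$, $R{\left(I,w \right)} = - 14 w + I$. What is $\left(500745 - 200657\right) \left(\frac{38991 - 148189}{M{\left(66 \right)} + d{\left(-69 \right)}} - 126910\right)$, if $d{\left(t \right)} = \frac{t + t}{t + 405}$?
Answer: $- \frac{649304006055824}{17001} \approx -3.8192 \cdot 10^{10}$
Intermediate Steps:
$d{\left(t \right)} = \frac{2 t}{405 + t}$
$R{\left(I,w \right)} = I - 14 w$
$M{\left(j \right)} = 238 + j$ ($M{\left(j \right)} = j - -238 = j + 238 = 238 + j$)
$\left(500745 - 200657\right) \left(\frac{38991 - 148189}{M{\left(66 \right)} + d{\left(-69 \right)}} - 126910\right) = \left(500745 - 200657\right) \left(\frac{38991 - 148189}{\left(238 + 66\right) + 2 \left(-69\right) \frac{1}{405 - 69}} - 126910\right) = 300088 \left(- \frac{109198}{304 + 2 \left(-69\right) \frac{1}{336}} - 126910\right) = 300088 \left(- \frac{109198}{304 - \frac{23}{56}} - 126910\right) = 300088 \left(- \frac{109198}{\frac{17001}{56}} - 126910\right) = 300088 \left(\left(-109198\right) \frac{56}{17001} - 126910\right) = 300088 \left(- \frac{6115088}{17001} - 126910\right) = 300088 \left(- \frac{2163711998}{17001}\right) = - \frac{649304006055824}{17001}$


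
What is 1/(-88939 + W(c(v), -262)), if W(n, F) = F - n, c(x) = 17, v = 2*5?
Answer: -1/89218 ≈ -1.1208e-5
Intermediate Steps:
v = 10
1/(-88939 + W(c(v), -262)) = 1/(-88939 + (-262 - 1*17)) = 1/(-88939 + (-262 - 17)) = 1/(-88939 - 279) = 1/(-89218) = -1/89218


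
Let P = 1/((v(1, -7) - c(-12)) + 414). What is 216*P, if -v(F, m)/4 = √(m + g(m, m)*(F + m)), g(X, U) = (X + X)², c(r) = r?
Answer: 23004/50101 + 2808*I*√7/50101 ≈ 0.45915 + 0.14829*I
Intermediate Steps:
g(X, U) = 4*X² (g(X, U) = (2*X)² = 4*X²)
v(F, m) = -4*√(m + 4*m²*(F + m)) (v(F, m) = -4*√(m + (4*m²)*(F + m)) = -4*√(m + 4*m²*(F + m)))
P = 1/(426 - 52*I*√7) (P = 1/((-4*I*√7*√(1 + 4*(-7)² + 4*1*(-7)) - 1*(-12)) + 414) = 1/((-4*I*√7*√(1 + 4*49 - 28) + 12) + 414) = 1/((-4*I*√7*√(1 + 196 - 28) + 12) + 414) = 1/((-4*13*I*√7 + 12) + 414) = 1/((-52*I*√7 + 12) + 414) = 1/((12 - 52*I*√7) + 414) = 1/(426 - 52*I*√7) ≈ 0.0021257 + 0.00068651*I)
216*P = 216*(213/100202 + 13*I*√7/50101) = 23004/50101 + 2808*I*√7/50101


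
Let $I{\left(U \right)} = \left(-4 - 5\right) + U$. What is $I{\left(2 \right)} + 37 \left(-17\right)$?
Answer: $-636$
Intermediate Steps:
$I{\left(U \right)} = -9 + U$
$I{\left(2 \right)} + 37 \left(-17\right) = \left(-9 + 2\right) + 37 \left(-17\right) = -7 - 629 = -636$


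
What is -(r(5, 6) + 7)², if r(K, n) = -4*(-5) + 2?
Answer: -841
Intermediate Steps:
r(K, n) = 22 (r(K, n) = 20 + 2 = 22)
-(r(5, 6) + 7)² = -(22 + 7)² = -1*29² = -1*841 = -841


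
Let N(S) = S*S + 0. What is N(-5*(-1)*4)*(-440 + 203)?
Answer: -94800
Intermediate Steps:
N(S) = S² (N(S) = S² + 0 = S²)
N(-5*(-1)*4)*(-440 + 203) = (-5*(-1)*4)²*(-440 + 203) = (5*4)²*(-237) = 20²*(-237) = 400*(-237) = -94800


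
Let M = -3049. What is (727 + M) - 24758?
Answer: -27080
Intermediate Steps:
(727 + M) - 24758 = (727 - 3049) - 24758 = -2322 - 24758 = -27080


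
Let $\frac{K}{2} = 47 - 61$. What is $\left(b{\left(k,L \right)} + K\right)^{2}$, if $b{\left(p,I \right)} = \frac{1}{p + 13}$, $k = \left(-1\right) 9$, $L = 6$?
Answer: $\frac{12321}{16} \approx 770.06$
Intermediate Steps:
$K = -28$ ($K = 2 \left(47 - 61\right) = 2 \left(-14\right) = -28$)
$k = -9$
$b{\left(p,I \right)} = \frac{1}{13 + p}$
$\left(b{\left(k,L \right)} + K\right)^{2} = \left(\frac{1}{13 - 9} - 28\right)^{2} = \left(\frac{1}{4} - 28\right)^{2} = \left(- \frac{111}{4}\right)^{2} = \frac{12321}{16}$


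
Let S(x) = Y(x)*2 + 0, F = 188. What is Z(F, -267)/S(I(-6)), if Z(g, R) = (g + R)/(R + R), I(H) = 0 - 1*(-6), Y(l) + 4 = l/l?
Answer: -79/3204 ≈ -0.024657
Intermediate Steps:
Y(l) = -3 (Y(l) = -4 + l/l = -4 + 1 = -3)
I(H) = 6 (I(H) = 0 + 6 = 6)
Z(g, R) = (R + g)/(2*R) (Z(g, R) = (R + g)/((2*R)) = (R + g)*(1/(2*R)) = (R + g)/(2*R))
S(x) = -6 (S(x) = -3*2 + 0 = -6 + 0 = -6)
Z(F, -267)/S(I(-6)) = ((½)*(-267 + 188)/(-267))/(-6) = ((½)*(-1/267)*(-79))*(-⅙) = (79/534)*(-⅙) = -79/3204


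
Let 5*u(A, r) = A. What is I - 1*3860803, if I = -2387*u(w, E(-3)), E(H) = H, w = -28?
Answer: -19237179/5 ≈ -3.8474e+6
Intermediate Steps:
u(A, r) = A/5
I = 66836/5 (I = -2387*(-28)/5 = -2387*(-28/5) = 66836/5 ≈ 13367.)
I - 1*3860803 = 66836/5 - 1*3860803 = 66836/5 - 3860803 = -19237179/5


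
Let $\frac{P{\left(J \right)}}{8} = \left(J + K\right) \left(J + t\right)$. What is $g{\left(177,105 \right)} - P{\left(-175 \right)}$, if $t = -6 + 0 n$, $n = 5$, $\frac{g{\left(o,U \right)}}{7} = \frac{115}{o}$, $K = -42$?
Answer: $- \frac{55615427}{177} \approx -3.1421 \cdot 10^{5}$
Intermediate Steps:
$g{\left(o,U \right)} = \frac{805}{o}$ ($g{\left(o,U \right)} = 7 \frac{115}{o} = \frac{805}{o}$)
$t = -6$ ($t = -6 + 0 \cdot 5 = -6 + 0 = -6$)
$P{\left(J \right)} = 8 \left(-42 + J\right) \left(-6 + J\right)$ ($P{\left(J \right)} = 8 \left(J - 42\right) \left(J - 6\right) = 8 \left(-42 + J\right) \left(-6 + J\right)$)
$g{\left(177,105 \right)} - P{\left(-175 \right)} = \frac{805}{177} - \left(2016 - -67200 + 8 \left(-175\right)^{2}\right) = 805 \cdot \frac{1}{177} - \left(2016 + 67200 + 8 \cdot 30625\right) = \frac{805}{177} - \left(2016 + 67200 + 245000\right) = \frac{805}{177} - 314216 = - \frac{55615427}{177}$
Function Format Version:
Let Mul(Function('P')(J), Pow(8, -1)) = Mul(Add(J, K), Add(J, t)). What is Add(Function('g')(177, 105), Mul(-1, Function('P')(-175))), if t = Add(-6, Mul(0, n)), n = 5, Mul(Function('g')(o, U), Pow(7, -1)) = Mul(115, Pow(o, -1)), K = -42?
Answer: Rational(-55615427, 177) ≈ -3.1421e+5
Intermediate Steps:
Function('g')(o, U) = Mul(805, Pow(o, -1)) (Function('g')(o, U) = Mul(7, Mul(115, Pow(o, -1))) = Mul(805, Pow(o, -1)))
t = -6 (t = Add(-6, Mul(0, 5)) = Add(-6, 0) = -6)
Function('P')(J) = Mul(8, Add(-42, J), Add(-6, J)) (Function('P')(J) = Mul(8, Mul(Add(J, -42), Add(J, -6))) = Mul(8, Mul(Add(-42, J), Add(-6, J))) = Mul(8, Add(-42, J), Add(-6, J)))
Add(Function('g')(177, 105), Mul(-1, Function('P')(-175))) = Add(Mul(805, Pow(177, -1)), Mul(-1, Add(2016, Mul(-384, -175), Mul(8, Pow(-175, 2))))) = Add(Mul(805, Rational(1, 177)), Mul(-1, Add(2016, 67200, Mul(8, 30625)))) = Add(Rational(805, 177), Mul(-1, Add(2016, 67200, 245000))) = Add(Rational(805, 177), Mul(-1, 314216)) = Add(Rational(805, 177), -314216) = Rational(-55615427, 177)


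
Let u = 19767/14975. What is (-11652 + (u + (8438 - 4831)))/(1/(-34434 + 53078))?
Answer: -3749159248/25 ≈ -1.4997e+8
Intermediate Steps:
u = 33/25 (u = 19767*(1/14975) = 33/25 ≈ 1.3200)
(-11652 + (u + (8438 - 4831)))/(1/(-34434 + 53078)) = (-11652 + (33/25 + (8438 - 4831)))/(1/(-34434 + 53078)) = (-11652 + (33/25 + 3607))/(1/18644) = (-11652 + 90208/25)/(1/18644) = -201092/25*18644 = -3749159248/25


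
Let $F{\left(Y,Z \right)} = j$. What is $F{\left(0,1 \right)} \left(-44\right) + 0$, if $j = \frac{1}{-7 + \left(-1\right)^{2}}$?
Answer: $\frac{22}{3} \approx 7.3333$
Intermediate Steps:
$j = - \frac{1}{6}$ ($j = \frac{1}{-7 + 1} = \frac{1}{-6} = - \frac{1}{6} \approx -0.16667$)
$F{\left(Y,Z \right)} = - \frac{1}{6}$
$F{\left(0,1 \right)} \left(-44\right) + 0 = \left(- \frac{1}{6}\right) \left(-44\right) + 0 = \frac{22}{3} + 0 = \frac{22}{3}$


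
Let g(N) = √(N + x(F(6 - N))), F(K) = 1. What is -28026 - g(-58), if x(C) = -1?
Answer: -28026 - I*√59 ≈ -28026.0 - 7.6811*I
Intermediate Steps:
g(N) = √(-1 + N) (g(N) = √(N - 1) = √(-1 + N))
-28026 - g(-58) = -28026 - √(-1 - 58) = -28026 - √(-59) = -28026 - I*√59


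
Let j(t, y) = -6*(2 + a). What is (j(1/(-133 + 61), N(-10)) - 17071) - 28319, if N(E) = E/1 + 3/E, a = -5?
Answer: -45372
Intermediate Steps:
N(E) = E + 3/E (N(E) = E*1 + 3/E = E + 3/E)
j(t, y) = 18 (j(t, y) = -6*(2 - 5) = -6*(-3) = 18)
(j(1/(-133 + 61), N(-10)) - 17071) - 28319 = (18 - 17071) - 28319 = -17053 - 28319 = -45372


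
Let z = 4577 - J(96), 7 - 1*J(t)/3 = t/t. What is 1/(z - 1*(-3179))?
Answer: 1/7738 ≈ 0.00012923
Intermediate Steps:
J(t) = 18 (J(t) = 21 - 3*t/t = 21 - 3*1 = 21 - 3 = 18)
z = 4559 (z = 4577 - 1*18 = 4577 - 18 = 4559)
1/(z - 1*(-3179)) = 1/(4559 - 1*(-3179)) = 1/(4559 + 3179) = 1/7738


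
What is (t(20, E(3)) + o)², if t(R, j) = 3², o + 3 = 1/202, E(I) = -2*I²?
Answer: 1471369/40804 ≈ 36.059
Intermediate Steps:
o = -605/202 (o = -3 + 1/202 = -605/202 ≈ -2.9950)
t(R, j) = 9
(t(20, E(3)) + o)² = (9 - 605/202)² = (1213/202)² = 1471369/40804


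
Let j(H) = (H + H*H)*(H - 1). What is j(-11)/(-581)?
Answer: 1320/581 ≈ 2.2719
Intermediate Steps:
j(H) = (-1 + H)*(H + H**2) (j(H) = (H + H**2)*(-1 + H) = (-1 + H)*(H + H**2))
j(-11)/(-581) = ((-11)**3 - 1*(-11))/(-581) = (-1331 + 11)*(-1/581) = -1320*(-1/581) = 1320/581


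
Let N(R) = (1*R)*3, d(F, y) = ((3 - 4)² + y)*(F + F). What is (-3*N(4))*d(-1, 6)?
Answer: 504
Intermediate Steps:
d(F, y) = 2*F*(1 + y) (d(F, y) = ((-1)² + y)*(2*F) = (1 + y)*(2*F) = 2*F*(1 + y))
N(R) = 3*R (N(R) = R*3 = 3*R)
(-3*N(4))*d(-1, 6) = (-9*4)*(2*(-1)*(1 + 6)) = (-3*12)*(2*(-1)*7) = -36*(-14) = 504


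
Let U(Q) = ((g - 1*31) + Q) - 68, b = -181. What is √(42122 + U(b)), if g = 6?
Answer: 2*√10462 ≈ 204.57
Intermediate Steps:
U(Q) = -93 + Q (U(Q) = ((6 - 1*31) + Q) - 68 = ((6 - 31) + Q) - 68 = (-25 + Q) - 68 = -93 + Q)
√(42122 + U(b)) = √(42122 + (-93 - 181)) = √(42122 - 274) = √41848 = 2*√10462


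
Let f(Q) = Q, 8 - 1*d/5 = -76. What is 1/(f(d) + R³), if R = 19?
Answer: 1/7279 ≈ 0.00013738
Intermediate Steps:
d = 420 (d = 40 - 5*(-76) = 40 + 380 = 420)
1/(f(d) + R³) = 1/(420 + 19³) = 1/(420 + 6859) = 1/7279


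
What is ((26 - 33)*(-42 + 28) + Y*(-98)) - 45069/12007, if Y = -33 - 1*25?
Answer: 69379405/12007 ≈ 5778.3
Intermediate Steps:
Y = -58 (Y = -33 - 25 = -58)
((26 - 33)*(-42 + 28) + Y*(-98)) - 45069/12007 = ((26 - 33)*(-42 + 28) - 58*(-98)) - 45069/12007 = (-7*(-14) + 5684) - 45069*1/12007 = (98 + 5684) - 45069/12007 = 5782 - 45069/12007 = 69379405/12007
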